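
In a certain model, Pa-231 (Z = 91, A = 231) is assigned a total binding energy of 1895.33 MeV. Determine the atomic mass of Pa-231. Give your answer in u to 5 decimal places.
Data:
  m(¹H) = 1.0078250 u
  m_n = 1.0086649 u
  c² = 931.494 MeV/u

230.89044 u

Mass defect = 1895.33 MeV / (931.494 MeV/u) = 2.0347206 u
Constituent mass = 91(1.0078250) + 140(1.0086649) = 232.9251610 u
Atomic mass = 232.9251610 − 2.0347206 = 230.8904404 u ≈ 230.89044 u (to 5 decimal places)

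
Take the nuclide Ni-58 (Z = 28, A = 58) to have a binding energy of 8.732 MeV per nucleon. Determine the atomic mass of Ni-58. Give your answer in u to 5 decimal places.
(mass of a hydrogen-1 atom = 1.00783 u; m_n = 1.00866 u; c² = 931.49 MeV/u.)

57.93533 u

Total binding energy = 58 × 8.732 = 506.456 MeV
Mass defect = 506.456 MeV / (931.49 MeV/u) = 0.5437052 u
Constituent mass = 28(1.00783) + 30(1.00866) = 58.47904 u
Atomic mass = 58.47904 − 0.5437052 = 57.9353348 u ≈ 57.93533 u (to 5 decimal places)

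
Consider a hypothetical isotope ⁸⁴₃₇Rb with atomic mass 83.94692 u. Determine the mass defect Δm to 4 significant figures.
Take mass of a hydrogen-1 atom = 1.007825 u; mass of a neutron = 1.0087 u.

With 37 protons and 47 neutrons (A = 84):
Mass of separated nucleons = 37(1.007825) + 47(1.0087) = 37.289525 + 47.4089 = 84.698425 u
Δm = 84.698425 − 83.94692 = 0.751505 u

0.7515 u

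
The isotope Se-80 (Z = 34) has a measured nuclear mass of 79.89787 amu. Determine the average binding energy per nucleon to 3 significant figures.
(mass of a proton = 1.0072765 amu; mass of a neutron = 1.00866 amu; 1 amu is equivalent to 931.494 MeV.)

Z = 34, so N = A − Z = 80 − 34 = 46.
Total constituent mass: 34 × 1.0072765 + 46 × 1.00866 = 80.6457610 amu
The mass defect is 80.6457610 − 79.89787 = 0.7478910 amu.
Binding energy = Δm·c² = 0.7478910 × 931.494 MeV/amu = 696.656 MeV
Dividing by A = 80 gives 8.708 MeV per nucleon.

8.71 MeV/nucleon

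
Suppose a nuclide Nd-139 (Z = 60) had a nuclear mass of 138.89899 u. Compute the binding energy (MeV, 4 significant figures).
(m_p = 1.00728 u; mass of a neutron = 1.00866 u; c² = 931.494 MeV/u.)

The nucleus contains 60 protons and 139 − 60 = 79 neutrons.
Σm = 60·m_p + 79·m_n = 60.43680 + 79.68414 = 140.12094 u
The mass defect is 140.12094 − 138.89899 = 1.22195 u.
Converting to energy: 1.22195 u × 931.494 MeV/u = 1138.24 MeV

1138 MeV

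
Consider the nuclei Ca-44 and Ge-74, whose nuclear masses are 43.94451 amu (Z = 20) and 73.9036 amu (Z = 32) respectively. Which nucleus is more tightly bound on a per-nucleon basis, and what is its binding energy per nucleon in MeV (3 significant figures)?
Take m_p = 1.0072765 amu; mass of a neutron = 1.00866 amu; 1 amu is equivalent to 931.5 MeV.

Ca-44: Σm = 20(1.0072765) + 24(1.00866) = 44.3533700 amu; Δm = 0.4088600 amu; E_B = 380.85 MeV; E_B/A = 8.656 MeV
Ge-74: Σm = 32(1.0072765) + 42(1.00866) = 74.5965680 amu; Δm = 0.6929680 amu; E_B = 645.50 MeV; E_B/A = 8.723 MeV
Ge-74 has the higher binding energy per nucleon, so it is the more tightly bound nucleus.

Ge-74; 8.72 MeV/nucleon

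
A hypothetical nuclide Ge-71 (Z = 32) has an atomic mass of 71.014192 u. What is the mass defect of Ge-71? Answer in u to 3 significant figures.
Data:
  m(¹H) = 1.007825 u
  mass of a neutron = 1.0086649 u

0.574 u

With 32 protons and 39 neutrons (A = 71):
Total constituent mass: 32 × 1.007825 + 39 × 1.0086649 = 71.5883311 u
Mass defect Δm = 71.5883311 − 71.014192 = 0.5741391 u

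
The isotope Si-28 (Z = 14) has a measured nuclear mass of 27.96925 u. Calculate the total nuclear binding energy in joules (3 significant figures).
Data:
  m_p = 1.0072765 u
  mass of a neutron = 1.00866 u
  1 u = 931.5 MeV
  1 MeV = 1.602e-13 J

Total constituent mass: 14 × 1.0072765 + 14 × 1.00866 = 28.2231110 u
Δm = 28.2231110 − 27.96925 = 0.2538610 u
Converting to energy: 0.2538610 u × 931.5 MeV/u = 236.472 MeV
In joules: 236.472 MeV × 1.602e-13 J/MeV = 3.7883e-11 J

3.79e-11 J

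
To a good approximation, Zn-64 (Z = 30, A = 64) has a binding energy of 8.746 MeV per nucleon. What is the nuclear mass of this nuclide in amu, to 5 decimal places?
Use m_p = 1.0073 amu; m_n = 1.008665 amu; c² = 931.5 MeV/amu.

63.91270 amu

Total binding energy = 64 × 8.746 = 559.744 MeV
Mass defect = 559.744 MeV / (931.5 MeV/amu) = 0.6009061 amu
Constituent mass = 30(1.0073) + 34(1.008665) = 64.513610 amu
Nuclear mass = 64.513610 − 0.6009061 = 63.9127039 amu ≈ 63.91270 amu (to 5 decimal places)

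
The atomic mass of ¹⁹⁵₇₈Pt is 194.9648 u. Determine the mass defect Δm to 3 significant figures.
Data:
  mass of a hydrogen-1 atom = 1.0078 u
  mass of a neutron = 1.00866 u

1.66 u

Σm = 78·m(¹H) + 117·m_n = 78.6084 + 118.01322 = 196.62162 u
Mass defect Δm = 196.62162 − 194.9648 = 1.65682 u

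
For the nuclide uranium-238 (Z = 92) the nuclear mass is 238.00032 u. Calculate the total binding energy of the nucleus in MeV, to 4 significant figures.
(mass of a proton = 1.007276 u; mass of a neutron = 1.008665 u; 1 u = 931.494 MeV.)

Σm = 92·m_p + 146·m_n = 92.669392 + 147.265090 = 239.934482 u
Mass defect Δm = 239.934482 − 238.00032 = 1.934162 u
E_B = 1.934162 × 931.494 = 1801.66 MeV

1802 MeV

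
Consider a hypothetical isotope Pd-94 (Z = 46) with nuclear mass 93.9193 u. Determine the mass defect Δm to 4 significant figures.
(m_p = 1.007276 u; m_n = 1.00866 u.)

Σm = 46·m_p + 48·m_n = 46.334696 + 48.41568 = 94.750376 u
The mass defect is 94.750376 − 93.9193 = 0.831076 u.

0.8311 u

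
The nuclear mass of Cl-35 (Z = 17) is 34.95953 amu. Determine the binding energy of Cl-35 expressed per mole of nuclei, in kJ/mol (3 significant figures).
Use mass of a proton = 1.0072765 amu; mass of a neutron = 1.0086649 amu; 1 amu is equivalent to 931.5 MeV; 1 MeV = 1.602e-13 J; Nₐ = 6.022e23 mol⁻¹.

Σm = 17·m_p + 18·m_n = 17.1237005 + 18.1559682 = 35.2796687 amu
Δm = 35.2796687 − 34.95953 = 0.3201387 amu
E_B = 0.3201387 × 931.5 = 298.209 MeV
Per nucleus in joules: 298.209 MeV × 1.602e-13 J/MeV = 4.7773e-11 J
Per mole: 4.7773e-11 J × 6.022e23 mol⁻¹ = 2.8769e+13 J/mol

2.88e+10 kJ/mol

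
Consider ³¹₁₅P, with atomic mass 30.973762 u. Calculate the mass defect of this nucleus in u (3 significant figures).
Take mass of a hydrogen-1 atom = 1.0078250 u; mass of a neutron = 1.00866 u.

0.282 u

Σm = 15·m(¹H) + 16·m_n = 15.1173750 + 16.13856 = 31.2559350 u
Mass defect Δm = 31.2559350 − 30.973762 = 0.2821730 u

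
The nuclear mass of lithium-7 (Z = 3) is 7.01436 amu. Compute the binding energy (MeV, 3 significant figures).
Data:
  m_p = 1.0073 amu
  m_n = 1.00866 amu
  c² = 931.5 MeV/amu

With 3 protons and 4 neutrons (A = 7):
Mass of separated nucleons = 3(1.0073) + 4(1.00866) = 3.0219 + 4.03464 = 7.05654 amu
The mass defect is 7.05654 − 7.01436 = 0.04218 amu.
Converting to energy: 0.04218 amu × 931.5 MeV/amu = 39.2907 MeV

39.3 MeV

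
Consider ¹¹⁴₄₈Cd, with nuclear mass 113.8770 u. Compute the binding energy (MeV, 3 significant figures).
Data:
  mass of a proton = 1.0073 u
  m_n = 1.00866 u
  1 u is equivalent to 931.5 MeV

973 MeV

Mass of separated nucleons = 48(1.0073) + 66(1.00866) = 48.3504 + 66.57156 = 114.92196 u
The mass defect is 114.92196 − 113.8770 = 1.04496 u.
E_B = 1.04496 × 931.5 = 973.380 MeV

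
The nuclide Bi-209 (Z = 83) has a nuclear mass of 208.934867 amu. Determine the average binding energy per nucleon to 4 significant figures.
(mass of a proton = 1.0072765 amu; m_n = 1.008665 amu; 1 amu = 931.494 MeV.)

7.848 MeV/nucleon

With 83 protons and 126 neutrons (A = 209):
Total constituent mass: 83 × 1.0072765 + 126 × 1.008665 = 210.6957395 amu
The mass defect is 210.6957395 − 208.934867 = 1.7608725 amu.
E_B = 1.7608725 × 931.494 = 1640.24 MeV
Per nucleon: 1640.24 / 209 = 7.848 MeV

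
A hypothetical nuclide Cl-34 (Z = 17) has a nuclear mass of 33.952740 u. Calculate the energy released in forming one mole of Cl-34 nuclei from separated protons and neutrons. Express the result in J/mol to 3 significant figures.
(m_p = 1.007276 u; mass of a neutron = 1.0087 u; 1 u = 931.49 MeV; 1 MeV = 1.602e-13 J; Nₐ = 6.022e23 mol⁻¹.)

The nucleus contains 17 protons and 34 − 17 = 17 neutrons.
Σm = 17·m_p + 17·m_n = 17.123692 + 17.1479 = 34.271592 u
The mass defect is 34.271592 − 33.952740 = 0.318852 u.
Converting to energy: 0.318852 u × 931.49 MeV/u = 297.007 MeV
Per nucleus in joules: 297.007 MeV × 1.602e-13 J/MeV = 4.7581e-11 J
Per mole: 4.7581e-11 J × 6.022e23 mol⁻¹ = 2.8653e+13 J/mol

2.87e+13 J/mol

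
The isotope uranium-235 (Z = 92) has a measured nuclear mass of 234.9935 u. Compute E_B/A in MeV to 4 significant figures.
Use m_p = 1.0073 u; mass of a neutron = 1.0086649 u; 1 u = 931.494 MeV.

Z = 92, so N = A − Z = 235 − 92 = 143.
Σm = 92·m_p + 143·m_n = 92.6716 + 144.2390807 = 236.9106807 u
The mass defect is 236.9106807 − 234.9935 = 1.9171807 u.
Converting to energy: 1.9171807 u × 931.494 MeV/u = 1785.84 MeV
BE/A = 1785.84 MeV / 235 = 7.599 MeV/nucleon

7.599 MeV/nucleon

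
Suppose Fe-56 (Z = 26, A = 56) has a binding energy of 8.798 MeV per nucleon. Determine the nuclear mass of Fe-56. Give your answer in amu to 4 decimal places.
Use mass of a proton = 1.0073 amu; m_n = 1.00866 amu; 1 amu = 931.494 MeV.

Total binding energy = 56 × 8.798 = 492.688 MeV
Mass defect = 492.688 MeV / (931.494 MeV/amu) = 0.528922 amu
Constituent mass = 26(1.0073) + 30(1.00866) = 56.44960 amu
Nuclear mass = 56.44960 − 0.528922 = 55.920678 amu ≈ 55.9207 amu (to 4 decimal places)

55.9207 amu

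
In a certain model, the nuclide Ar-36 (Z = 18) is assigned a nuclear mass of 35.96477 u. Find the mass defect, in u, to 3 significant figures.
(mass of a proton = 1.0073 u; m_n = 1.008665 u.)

Mass of separated nucleons = 18(1.0073) + 18(1.008665) = 18.1314 + 18.155970 = 36.287370 u
Mass defect Δm = 36.287370 − 35.96477 = 0.322600 u

0.323 u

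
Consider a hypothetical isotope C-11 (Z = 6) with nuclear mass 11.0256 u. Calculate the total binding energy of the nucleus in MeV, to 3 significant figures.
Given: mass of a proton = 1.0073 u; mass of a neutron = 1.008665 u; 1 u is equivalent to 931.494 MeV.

With 6 protons and 5 neutrons (A = 11):
Mass of separated nucleons = 6(1.0073) + 5(1.008665) = 6.0438 + 5.043325 = 11.087125 u
Mass defect Δm = 11.087125 − 11.0256 = 0.061525 u
Converting to energy: 0.061525 u × 931.494 MeV/u = 57.3102 MeV

57.3 MeV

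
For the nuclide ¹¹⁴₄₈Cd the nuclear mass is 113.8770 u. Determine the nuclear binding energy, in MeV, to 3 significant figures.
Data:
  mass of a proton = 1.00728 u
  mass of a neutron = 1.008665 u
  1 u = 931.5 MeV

The nucleus contains 48 protons and 114 − 48 = 66 neutrons.
Σm = 48·m_p + 66·m_n = 48.34944 + 66.571890 = 114.921330 u
The mass defect is 114.921330 − 113.8770 = 1.044330 u.
Converting to energy: 1.044330 u × 931.5 MeV/u = 972.793 MeV

973 MeV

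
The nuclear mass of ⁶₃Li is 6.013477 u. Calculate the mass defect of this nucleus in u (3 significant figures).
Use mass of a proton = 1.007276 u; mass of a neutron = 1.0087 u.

Mass of separated nucleons = 3(1.007276) + 3(1.0087) = 3.021828 + 3.0261 = 6.047928 u
Δm = 6.047928 − 6.013477 = 0.034451 u

0.0345 u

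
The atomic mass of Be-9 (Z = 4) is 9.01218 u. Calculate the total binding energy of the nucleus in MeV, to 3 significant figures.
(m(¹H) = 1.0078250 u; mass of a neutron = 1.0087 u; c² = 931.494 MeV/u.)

Total constituent mass: 4 × 1.0078250 + 5 × 1.0087 = 9.0748000 u
The mass defect is 9.0748000 − 9.01218 = 0.0626200 u.
E_B = 0.0626200 × 931.494 = 58.3302 MeV

58.3 MeV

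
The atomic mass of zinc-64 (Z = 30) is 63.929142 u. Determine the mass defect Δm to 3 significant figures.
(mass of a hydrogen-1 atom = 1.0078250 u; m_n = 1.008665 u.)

0.600 u

Σm = 30·m(¹H) + 34·m_n = 30.2347500 + 34.294610 = 64.5293600 u
Δm = 64.5293600 − 63.929142 = 0.6002180 u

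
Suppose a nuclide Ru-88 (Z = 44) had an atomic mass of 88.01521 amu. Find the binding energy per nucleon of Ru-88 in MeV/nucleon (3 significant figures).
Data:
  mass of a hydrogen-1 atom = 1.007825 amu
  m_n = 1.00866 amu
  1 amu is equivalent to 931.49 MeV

Total constituent mass: 44 × 1.007825 + 44 × 1.00866 = 88.725340 amu
The mass defect is 88.725340 − 88.01521 = 0.710130 amu.
Binding energy = Δm·c² = 0.710130 × 931.49 MeV/amu = 661.479 MeV
Per nucleon: 661.479 / 88 = 7.517 MeV

7.52 MeV/nucleon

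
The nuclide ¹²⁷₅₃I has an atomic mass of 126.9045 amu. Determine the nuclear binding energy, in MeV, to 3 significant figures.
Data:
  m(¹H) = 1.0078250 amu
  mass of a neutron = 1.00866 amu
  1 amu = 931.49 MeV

1070 MeV

The nucleus contains 53 protons and 127 − 53 = 74 neutrons.
Total constituent mass: 53 × 1.0078250 + 74 × 1.00866 = 128.0555650 amu
Mass defect Δm = 128.0555650 − 126.9045 = 1.1510650 amu
Binding energy = Δm·c² = 1.1510650 × 931.49 MeV/amu = 1072.21 MeV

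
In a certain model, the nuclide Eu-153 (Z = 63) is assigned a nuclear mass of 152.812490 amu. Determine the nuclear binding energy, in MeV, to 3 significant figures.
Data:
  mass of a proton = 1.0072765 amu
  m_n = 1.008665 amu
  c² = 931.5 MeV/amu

1330 MeV

With 63 protons and 90 neutrons (A = 153):
Total constituent mass: 63 × 1.0072765 + 90 × 1.008665 = 154.2382695 amu
Δm = 154.2382695 − 152.812490 = 1.4257795 amu
E_B = 1.4257795 × 931.5 = 1328.11 MeV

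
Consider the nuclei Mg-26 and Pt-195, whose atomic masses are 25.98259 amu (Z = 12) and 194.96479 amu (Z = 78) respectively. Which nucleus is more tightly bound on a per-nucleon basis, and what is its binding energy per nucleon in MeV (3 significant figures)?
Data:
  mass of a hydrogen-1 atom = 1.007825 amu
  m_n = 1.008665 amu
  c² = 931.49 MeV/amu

Mg-26: Σm = 12(1.007825) + 14(1.008665) = 26.215210 amu; Δm = 0.232620 amu; E_B = 216.68 MeV; E_B/A = 8.334 MeV
Pt-195: Σm = 78(1.007825) + 117(1.008665) = 196.624155 amu; Δm = 1.659365 amu; E_B = 1545.7 MeV; E_B/A = 7.927 MeV
Mg-26 has the higher binding energy per nucleon, so it is the more tightly bound nucleus.

Mg-26; 8.33 MeV/nucleon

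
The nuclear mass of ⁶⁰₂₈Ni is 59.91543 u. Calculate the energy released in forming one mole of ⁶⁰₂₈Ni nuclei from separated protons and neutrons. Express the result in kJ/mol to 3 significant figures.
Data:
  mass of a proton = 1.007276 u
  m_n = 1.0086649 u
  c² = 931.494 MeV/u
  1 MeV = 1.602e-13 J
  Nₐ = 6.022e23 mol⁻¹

The nucleus contains 28 protons and 60 − 28 = 32 neutrons.
Σm = 28·m_p + 32·m_n = 28.203728 + 32.2772768 = 60.4810048 u
The mass defect is 60.4810048 − 59.91543 = 0.5655748 u.
Converting to energy: 0.5655748 u × 931.494 MeV/u = 526.830 MeV
Per nucleus in joules: 526.830 MeV × 1.602e-13 J/MeV = 8.4398e-11 J
Per mole: 8.4398e-11 J × 6.022e23 mol⁻¹ = 5.0824e+13 J/mol

5.08e+10 kJ/mol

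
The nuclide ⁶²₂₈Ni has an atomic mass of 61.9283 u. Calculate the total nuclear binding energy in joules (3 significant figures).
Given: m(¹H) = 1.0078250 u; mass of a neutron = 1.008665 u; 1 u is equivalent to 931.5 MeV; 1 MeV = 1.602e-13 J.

8.74e-11 J

The nucleus contains 28 protons and 62 − 28 = 34 neutrons.
Mass of separated nucleons = 28(1.0078250) + 34(1.008665) = 28.2191000 + 34.294610 = 62.5137100 u
The mass defect is 62.5137100 − 61.9283 = 0.5854100 u.
Binding energy = Δm·c² = 0.5854100 × 931.5 MeV/u = 545.309 MeV
In joules: 545.309 MeV × 1.602e-13 J/MeV = 8.7359e-11 J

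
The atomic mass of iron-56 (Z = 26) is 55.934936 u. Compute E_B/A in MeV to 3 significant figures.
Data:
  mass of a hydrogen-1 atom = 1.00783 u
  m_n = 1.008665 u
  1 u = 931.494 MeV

8.79 MeV/nucleon

The nucleus contains 26 protons and 56 − 26 = 30 neutrons.
Mass of separated nucleons = 26(1.00783) + 30(1.008665) = 26.20358 + 30.259950 = 56.463530 u
Δm = 56.463530 − 55.934936 = 0.528594 u
Converting to energy: 0.528594 u × 931.494 MeV/u = 492.382 MeV
Per nucleon: 492.382 / 56 = 8.793 MeV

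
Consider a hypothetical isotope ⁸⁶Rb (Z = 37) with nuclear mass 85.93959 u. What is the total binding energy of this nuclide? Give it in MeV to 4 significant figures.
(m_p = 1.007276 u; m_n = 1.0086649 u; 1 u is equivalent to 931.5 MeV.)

The nucleus contains 37 protons and 86 − 37 = 49 neutrons.
Σm = 37·m_p + 49·m_n = 37.269212 + 49.4245801 = 86.6937921 u
Δm = 86.6937921 − 85.93959 = 0.7542021 u
Converting to energy: 0.7542021 u × 931.5 MeV/u = 702.539 MeV

702.5 MeV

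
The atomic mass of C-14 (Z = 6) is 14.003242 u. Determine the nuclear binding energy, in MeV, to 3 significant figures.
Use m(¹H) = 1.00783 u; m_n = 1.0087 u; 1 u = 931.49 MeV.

With 6 protons and 8 neutrons (A = 14):
Mass of separated nucleons = 6(1.00783) + 8(1.0087) = 6.04698 + 8.0696 = 14.11658 u
The mass defect is 14.11658 − 14.003242 = 0.113338 u.
E_B = 0.113338 × 931.49 = 105.573 MeV

106 MeV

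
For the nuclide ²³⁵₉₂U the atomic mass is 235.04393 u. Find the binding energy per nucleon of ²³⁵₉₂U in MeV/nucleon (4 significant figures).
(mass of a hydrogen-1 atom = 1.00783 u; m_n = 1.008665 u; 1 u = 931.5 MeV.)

The nucleus contains 92 protons and 235 − 92 = 143 neutrons.
Σm = 92·m(¹H) + 143·m_n = 92.72036 + 144.239095 = 236.959455 u
Mass defect Δm = 236.959455 − 235.04393 = 1.915525 u
E_B = 1.915525 × 931.5 = 1784.31 MeV
Per nucleon: 1784.31 / 235 = 7.593 MeV

7.593 MeV/nucleon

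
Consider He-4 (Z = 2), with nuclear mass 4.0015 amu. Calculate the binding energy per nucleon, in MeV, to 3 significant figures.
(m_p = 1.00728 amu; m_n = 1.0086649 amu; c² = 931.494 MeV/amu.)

With 2 protons and 2 neutrons (A = 4):
Σm = 2·m_p + 2·m_n = 2.01456 + 2.0173298 = 4.0318898 amu
Mass defect Δm = 4.0318898 − 4.0015 = 0.0303898 amu
E_B = 0.0303898 × 931.494 = 28.3079 MeV
BE/A = 28.3079 MeV / 4 = 7.077 MeV/nucleon

7.08 MeV/nucleon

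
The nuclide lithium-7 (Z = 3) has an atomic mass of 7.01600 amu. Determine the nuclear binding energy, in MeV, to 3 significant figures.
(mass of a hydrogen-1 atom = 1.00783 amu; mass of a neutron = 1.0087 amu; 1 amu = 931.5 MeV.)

39.4 MeV

Z = 3, so N = A − Z = 7 − 3 = 4.
Mass of separated nucleons = 3(1.00783) + 4(1.0087) = 3.02349 + 4.0348 = 7.05829 amu
Δm = 7.05829 − 7.01600 = 0.04229 amu
Converting to energy: 0.04229 amu × 931.5 MeV/amu = 39.3931 MeV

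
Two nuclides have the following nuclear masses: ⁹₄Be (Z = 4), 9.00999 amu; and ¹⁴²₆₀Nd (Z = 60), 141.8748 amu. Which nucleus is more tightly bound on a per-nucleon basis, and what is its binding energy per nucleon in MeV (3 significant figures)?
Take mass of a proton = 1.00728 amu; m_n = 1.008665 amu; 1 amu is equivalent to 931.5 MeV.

¹⁴²₆₀Nd; 8.35 MeV/nucleon

⁹₄Be: Σm = 4(1.00728) + 5(1.008665) = 9.072445 amu; Δm = 0.062455 amu; E_B = 58.177 MeV; E_B/A = 6.464 MeV
¹⁴²₆₀Nd: Σm = 60(1.00728) + 82(1.008665) = 143.147330 amu; Δm = 1.272530 amu; E_B = 1185.4 MeV; E_B/A = 8.348 MeV
¹⁴²₆₀Nd has the higher binding energy per nucleon, so it is the more tightly bound nucleus.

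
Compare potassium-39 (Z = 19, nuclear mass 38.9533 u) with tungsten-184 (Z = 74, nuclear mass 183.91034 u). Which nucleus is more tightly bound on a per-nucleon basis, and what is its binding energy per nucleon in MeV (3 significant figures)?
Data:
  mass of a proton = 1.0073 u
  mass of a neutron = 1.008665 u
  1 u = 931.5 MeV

potassium-39: Σm = 19(1.0073) + 20(1.008665) = 39.312000 u; Δm = 0.358700 u; E_B = 334.13 MeV; E_B/A = 8.567 MeV
tungsten-184: Σm = 74(1.0073) + 110(1.008665) = 185.493350 u; Δm = 1.583010 u; E_B = 1474.6 MeV; E_B/A = 8.014 MeV
potassium-39 has the higher binding energy per nucleon, so it is the more tightly bound nucleus.

potassium-39; 8.57 MeV/nucleon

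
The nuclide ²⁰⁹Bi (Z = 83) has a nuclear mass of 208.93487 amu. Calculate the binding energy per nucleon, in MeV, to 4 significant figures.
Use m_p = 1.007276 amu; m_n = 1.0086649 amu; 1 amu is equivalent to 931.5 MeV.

With 83 protons and 126 neutrons (A = 209):
Mass of separated nucleons = 83(1.007276) + 126(1.0086649) = 83.603908 + 127.0917774 = 210.6956854 amu
Δm = 210.6956854 − 208.93487 = 1.7608154 amu
E_B = 1.7608154 × 931.5 = 1640.20 MeV
Dividing by A = 209 gives 7.848 MeV per nucleon.

7.848 MeV/nucleon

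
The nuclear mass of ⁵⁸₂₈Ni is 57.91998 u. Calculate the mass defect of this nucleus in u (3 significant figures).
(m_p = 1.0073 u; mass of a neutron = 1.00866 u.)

The nucleus contains 28 protons and 58 − 28 = 30 neutrons.
Σm = 28·m_p + 30·m_n = 28.2044 + 30.25980 = 58.46420 u
Mass defect Δm = 58.46420 − 57.91998 = 0.54422 u

0.544 u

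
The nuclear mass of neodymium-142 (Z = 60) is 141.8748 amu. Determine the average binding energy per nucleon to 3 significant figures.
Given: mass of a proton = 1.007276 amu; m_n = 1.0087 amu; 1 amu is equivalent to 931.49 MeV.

Σm = 60·m_p + 82·m_n = 60.436560 + 82.7134 = 143.149960 amu
Δm = 143.149960 − 141.8748 = 1.275160 amu
Converting to energy: 1.275160 amu × 931.49 MeV/amu = 1187.80 MeV
BE/A = 1187.80 MeV / 142 = 8.3648 MeV/nucleon

8.36 MeV/nucleon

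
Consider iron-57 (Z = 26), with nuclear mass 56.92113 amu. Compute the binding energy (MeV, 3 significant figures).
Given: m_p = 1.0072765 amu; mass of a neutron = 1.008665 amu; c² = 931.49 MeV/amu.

Σm = 26·m_p + 31·m_n = 26.1891890 + 31.268615 = 57.4578040 amu
The mass defect is 57.4578040 − 56.92113 = 0.5366740 amu.
Converting to energy: 0.5366740 amu × 931.49 MeV/amu = 499.906 MeV

500 MeV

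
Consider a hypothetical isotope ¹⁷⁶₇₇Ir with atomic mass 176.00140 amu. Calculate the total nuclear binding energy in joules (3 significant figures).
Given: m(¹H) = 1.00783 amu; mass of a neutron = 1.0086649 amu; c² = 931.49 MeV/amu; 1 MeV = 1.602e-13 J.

The nucleus contains 77 protons and 176 − 77 = 99 neutrons.
Σm = 77·m(¹H) + 99·m_n = 77.60291 + 99.8578251 = 177.4607351 amu
Δm = 177.4607351 − 176.00140 = 1.4593351 amu
E_B = 1.4593351 × 931.49 = 1359.36 MeV
In joules: 1359.36 MeV × 1.602e-13 J/MeV = 2.1777e-10 J

2.18e-10 J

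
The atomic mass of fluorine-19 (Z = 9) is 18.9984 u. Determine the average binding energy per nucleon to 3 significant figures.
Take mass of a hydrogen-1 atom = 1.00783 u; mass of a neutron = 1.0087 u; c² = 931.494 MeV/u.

7.80 MeV/nucleon

The nucleus contains 9 protons and 19 − 9 = 10 neutrons.
Total constituent mass: 9 × 1.00783 + 10 × 1.0087 = 19.15747 u
Mass defect Δm = 19.15747 − 18.9984 = 0.15907 u
Converting to energy: 0.15907 u × 931.494 MeV/u = 148.173 MeV
BE/A = 148.173 MeV / 19 = 7.799 MeV/nucleon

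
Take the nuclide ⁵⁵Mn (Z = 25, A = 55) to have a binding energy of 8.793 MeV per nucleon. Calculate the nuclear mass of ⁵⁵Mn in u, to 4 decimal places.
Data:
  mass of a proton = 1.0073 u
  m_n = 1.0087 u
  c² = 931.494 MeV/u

54.9243 u

Total binding energy = 55 × 8.793 = 483.615 MeV
Mass defect = 483.615 MeV / (931.494 MeV/u) = 0.519182 u
Constituent mass = 25(1.0073) + 30(1.0087) = 55.4435 u
Nuclear mass = 55.4435 − 0.519182 = 54.924318 u ≈ 54.9243 u (to 4 decimal places)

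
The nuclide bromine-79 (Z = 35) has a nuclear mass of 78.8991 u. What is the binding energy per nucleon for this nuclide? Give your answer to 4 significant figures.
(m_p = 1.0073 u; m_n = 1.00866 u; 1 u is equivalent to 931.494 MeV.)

With 35 protons and 44 neutrons (A = 79):
Total constituent mass: 35 × 1.0073 + 44 × 1.00866 = 79.63654 u
Mass defect Δm = 79.63654 − 78.8991 = 0.73744 u
Binding energy = Δm·c² = 0.73744 × 931.494 MeV/u = 686.921 MeV
Dividing by A = 79 gives 8.695 MeV per nucleon.

8.695 MeV/nucleon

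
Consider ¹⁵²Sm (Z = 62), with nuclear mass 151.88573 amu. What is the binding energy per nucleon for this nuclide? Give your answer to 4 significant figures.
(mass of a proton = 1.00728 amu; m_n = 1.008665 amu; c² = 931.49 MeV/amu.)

The nucleus contains 62 protons and 152 − 62 = 90 neutrons.
Mass of separated nucleons = 62(1.00728) + 90(1.008665) = 62.45136 + 90.779850 = 153.231210 amu
The mass defect is 153.231210 − 151.88573 = 1.345480 amu.
E_B = 1.345480 × 931.49 = 1253.30 MeV
Per nucleon: 1253.30 / 152 = 8.245 MeV

8.245 MeV/nucleon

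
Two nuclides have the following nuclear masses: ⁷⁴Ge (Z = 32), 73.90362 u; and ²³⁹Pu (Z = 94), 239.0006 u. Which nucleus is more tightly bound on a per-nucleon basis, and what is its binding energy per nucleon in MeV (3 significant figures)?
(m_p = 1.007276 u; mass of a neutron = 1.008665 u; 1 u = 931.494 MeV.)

⁷⁴Ge: Σm = 32(1.007276) + 42(1.008665) = 74.596762 u; Δm = 0.693142 u; E_B = 645.66 MeV; E_B/A = 8.725 MeV
²³⁹Pu: Σm = 94(1.007276) + 145(1.008665) = 240.940369 u; Δm = 1.939769 u; E_B = 1806.9 MeV; E_B/A = 7.560 MeV
⁷⁴Ge has the higher binding energy per nucleon, so it is the more tightly bound nucleus.

⁷⁴Ge; 8.73 MeV/nucleon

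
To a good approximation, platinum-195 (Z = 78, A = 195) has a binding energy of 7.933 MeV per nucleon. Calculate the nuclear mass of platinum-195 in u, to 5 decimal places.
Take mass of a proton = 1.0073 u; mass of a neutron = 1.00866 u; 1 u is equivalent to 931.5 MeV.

194.92193 u

Total binding energy = 195 × 7.933 = 1546.935 MeV
Mass defect = 1546.935 MeV / (931.5 MeV/u) = 1.6606924 u
Constituent mass = 78(1.0073) + 117(1.00866) = 196.58262 u
Nuclear mass = 196.58262 − 1.6606924 = 194.9219276 u ≈ 194.92193 u (to 5 decimal places)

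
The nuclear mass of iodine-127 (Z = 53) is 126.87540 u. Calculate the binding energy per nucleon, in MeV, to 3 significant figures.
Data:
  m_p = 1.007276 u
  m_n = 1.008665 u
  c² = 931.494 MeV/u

8.45 MeV/nucleon

Z = 53, so N = A − Z = 127 − 53 = 74.
Σm = 53·m_p + 74·m_n = 53.385628 + 74.641210 = 128.026838 u
Δm = 128.026838 − 126.87540 = 1.151438 u
E_B = 1.151438 × 931.494 = 1072.56 MeV
Per nucleon: 1072.56 / 127 = 8.445 MeV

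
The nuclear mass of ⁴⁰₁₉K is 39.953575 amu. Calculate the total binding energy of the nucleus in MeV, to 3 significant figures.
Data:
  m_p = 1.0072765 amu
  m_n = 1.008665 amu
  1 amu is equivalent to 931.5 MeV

Z = 19, so N = A − Z = 40 − 19 = 21.
Σm = 19·m_p + 21·m_n = 19.1382535 + 21.181965 = 40.3202185 amu
Δm = 40.3202185 − 39.953575 = 0.3666435 amu
Converting to energy: 0.3666435 amu × 931.5 MeV/amu = 341.528 MeV

342 MeV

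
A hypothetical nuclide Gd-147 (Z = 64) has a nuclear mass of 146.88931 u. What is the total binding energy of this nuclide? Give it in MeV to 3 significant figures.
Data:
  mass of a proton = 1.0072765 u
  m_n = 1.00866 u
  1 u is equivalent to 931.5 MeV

Z = 64, so N = A − Z = 147 − 64 = 83.
Σm = 64·m_p + 83·m_n = 64.4656960 + 83.71878 = 148.1844760 u
The mass defect is 148.1844760 − 146.88931 = 1.2951660 u.
Binding energy = Δm·c² = 1.2951660 × 931.5 MeV/u = 1206.45 MeV

1210 MeV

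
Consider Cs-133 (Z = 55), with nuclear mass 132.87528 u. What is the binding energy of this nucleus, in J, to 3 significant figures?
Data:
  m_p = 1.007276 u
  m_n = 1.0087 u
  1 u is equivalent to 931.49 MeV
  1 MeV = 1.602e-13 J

The nucleus contains 55 protons and 133 − 55 = 78 neutrons.
Total constituent mass: 55 × 1.007276 + 78 × 1.0087 = 134.078780 u
The mass defect is 134.078780 − 132.87528 = 1.203500 u.
Converting to energy: 1.203500 u × 931.49 MeV/u = 1121.05 MeV
In joules: 1121.05 MeV × 1.602e-13 J/MeV = 1.7959e-10 J

1.80e-10 J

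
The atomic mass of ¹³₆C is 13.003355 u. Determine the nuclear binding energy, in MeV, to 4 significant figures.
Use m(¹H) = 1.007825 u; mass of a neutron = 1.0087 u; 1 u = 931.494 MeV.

97.34 MeV

The nucleus contains 6 protons and 13 − 6 = 7 neutrons.
Total constituent mass: 6 × 1.007825 + 7 × 1.0087 = 13.107850 u
Mass defect Δm = 13.107850 − 13.003355 = 0.104495 u
Binding energy = Δm·c² = 0.104495 × 931.494 MeV/u = 97.3365 MeV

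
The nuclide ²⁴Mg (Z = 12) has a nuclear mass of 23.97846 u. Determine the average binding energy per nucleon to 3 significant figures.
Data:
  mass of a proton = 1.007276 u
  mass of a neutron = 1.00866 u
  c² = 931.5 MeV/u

The nucleus contains 12 protons and 24 − 12 = 12 neutrons.
Σm = 12·m_p + 12·m_n = 12.087312 + 12.10392 = 24.191232 u
Mass defect Δm = 24.191232 − 23.97846 = 0.212772 u
E_B = 0.212772 × 931.5 = 198.197 MeV
Per nucleon: 198.197 / 24 = 8.258 MeV

8.26 MeV/nucleon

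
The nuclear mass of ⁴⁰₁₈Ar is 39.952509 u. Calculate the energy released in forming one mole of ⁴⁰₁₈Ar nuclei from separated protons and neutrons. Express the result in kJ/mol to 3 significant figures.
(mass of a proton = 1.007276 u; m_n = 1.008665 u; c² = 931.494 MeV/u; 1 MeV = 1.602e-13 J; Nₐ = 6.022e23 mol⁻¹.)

With 18 protons and 22 neutrons (A = 40):
Σm = 18·m_p + 22·m_n = 18.130968 + 22.190630 = 40.321598 u
Δm = 40.321598 − 39.952509 = 0.369089 u
Converting to energy: 0.369089 u × 931.494 MeV/u = 343.804 MeV
Per nucleus in joules: 343.804 MeV × 1.602e-13 J/MeV = 5.5077e-11 J
Per mole: 5.5077e-11 J × 6.022e23 mol⁻¹ = 3.3167e+13 J/mol

3.32e+10 kJ/mol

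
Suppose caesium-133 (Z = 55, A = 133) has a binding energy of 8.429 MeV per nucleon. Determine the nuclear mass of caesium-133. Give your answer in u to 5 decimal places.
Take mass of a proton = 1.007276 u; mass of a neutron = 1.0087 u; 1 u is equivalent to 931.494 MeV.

Total binding energy = 133 × 8.429 = 1121.057 MeV
Mass defect = 1121.057 MeV / (931.494 MeV/u) = 1.2035043 u
Constituent mass = 55(1.007276) + 78(1.0087) = 134.078780 u
Nuclear mass = 134.078780 − 1.2035043 = 132.8752757 u ≈ 132.87528 u (to 5 decimal places)

132.87528 u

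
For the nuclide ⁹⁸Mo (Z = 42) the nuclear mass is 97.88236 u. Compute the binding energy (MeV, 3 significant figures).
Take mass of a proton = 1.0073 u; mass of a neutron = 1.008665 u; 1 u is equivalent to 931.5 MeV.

847 MeV

Total constituent mass: 42 × 1.0073 + 56 × 1.008665 = 98.791840 u
Δm = 98.791840 − 97.88236 = 0.909480 u
Binding energy = Δm·c² = 0.909480 × 931.5 MeV/u = 847.181 MeV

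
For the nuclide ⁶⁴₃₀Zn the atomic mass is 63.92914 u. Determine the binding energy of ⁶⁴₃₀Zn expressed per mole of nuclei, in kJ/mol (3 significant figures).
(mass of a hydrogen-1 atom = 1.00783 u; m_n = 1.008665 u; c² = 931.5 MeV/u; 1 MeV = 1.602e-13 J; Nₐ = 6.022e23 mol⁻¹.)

5.40e+10 kJ/mol

With 30 protons and 34 neutrons (A = 64):
Σm = 30·m(¹H) + 34·m_n = 30.23490 + 34.294610 = 64.529510 u
Δm = 64.529510 − 63.92914 = 0.600370 u
Binding energy = Δm·c² = 0.600370 × 931.5 MeV/u = 559.245 MeV
Per nucleus in joules: 559.245 MeV × 1.602e-13 J/MeV = 8.9591e-11 J
Per mole: 8.9591e-11 J × 6.022e23 mol⁻¹ = 5.3952e+13 J/mol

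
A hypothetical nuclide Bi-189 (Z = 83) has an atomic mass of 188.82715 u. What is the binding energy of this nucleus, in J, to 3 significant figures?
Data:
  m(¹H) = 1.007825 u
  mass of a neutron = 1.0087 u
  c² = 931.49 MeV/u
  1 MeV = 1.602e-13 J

Z = 83, so N = A − Z = 189 − 83 = 106.
Total constituent mass: 83 × 1.007825 + 106 × 1.0087 = 190.571675 u
The mass defect is 190.571675 − 188.82715 = 1.744525 u.
E_B = 1.744525 × 931.49 = 1625.01 MeV
In joules: 1625.01 MeV × 1.602e-13 J/MeV = 2.6033e-10 J

2.60e-10 J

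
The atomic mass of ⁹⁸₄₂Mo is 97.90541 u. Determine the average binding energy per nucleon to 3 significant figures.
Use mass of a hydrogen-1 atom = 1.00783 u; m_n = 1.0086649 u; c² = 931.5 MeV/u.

With 42 protons and 56 neutrons (A = 98):
Mass of separated nucleons = 42(1.00783) + 56(1.0086649) = 42.32886 + 56.4852344 = 98.8140944 u
The mass defect is 98.8140944 − 97.90541 = 0.9086844 u.
Converting to energy: 0.9086844 u × 931.5 MeV/u = 846.440 MeV
Dividing by A = 98 gives 8.637 MeV per nucleon.

8.64 MeV/nucleon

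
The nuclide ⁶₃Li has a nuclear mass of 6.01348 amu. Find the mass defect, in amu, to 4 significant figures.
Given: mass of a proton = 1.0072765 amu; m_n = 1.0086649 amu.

0.03434 amu

With 3 protons and 3 neutrons (A = 6):
Total constituent mass: 3 × 1.0072765 + 3 × 1.0086649 = 6.0478242 amu
The mass defect is 6.0478242 − 6.01348 = 0.0343442 amu.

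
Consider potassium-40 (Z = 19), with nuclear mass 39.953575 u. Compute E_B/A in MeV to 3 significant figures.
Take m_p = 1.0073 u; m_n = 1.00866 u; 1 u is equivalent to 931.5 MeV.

8.55 MeV/nucleon

Σm = 19·m_p + 21·m_n = 19.1387 + 21.18186 = 40.32056 u
Δm = 40.32056 − 39.953575 = 0.366985 u
E_B = 0.366985 × 931.5 = 341.847 MeV
Per nucleon: 341.847 / 40 = 8.546 MeV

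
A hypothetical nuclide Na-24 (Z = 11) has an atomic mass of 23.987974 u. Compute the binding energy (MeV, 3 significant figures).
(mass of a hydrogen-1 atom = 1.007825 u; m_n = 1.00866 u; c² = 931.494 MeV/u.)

196 MeV

Total constituent mass: 11 × 1.007825 + 13 × 1.00866 = 24.198655 u
The mass defect is 24.198655 − 23.987974 = 0.210681 u.
E_B = 0.210681 × 931.494 = 196.248 MeV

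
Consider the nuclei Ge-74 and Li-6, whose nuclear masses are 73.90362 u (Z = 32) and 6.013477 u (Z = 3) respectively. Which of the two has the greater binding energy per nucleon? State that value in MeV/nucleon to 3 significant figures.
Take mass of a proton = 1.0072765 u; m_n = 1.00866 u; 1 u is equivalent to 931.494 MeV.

Ge-74: Σm = 32(1.0072765) + 42(1.00866) = 74.5965680 u; Δm = 0.6929480 u; E_B = 645.48 MeV; E_B/A = 8.723 MeV
Li-6: Σm = 3(1.0072765) + 3(1.00866) = 6.0478095 u; Δm = 0.0343325 u; E_B = 31.981 MeV; E_B/A = 5.330 MeV
Ge-74 has the higher binding energy per nucleon, so it is the more tightly bound nucleus.

Ge-74; 8.72 MeV/nucleon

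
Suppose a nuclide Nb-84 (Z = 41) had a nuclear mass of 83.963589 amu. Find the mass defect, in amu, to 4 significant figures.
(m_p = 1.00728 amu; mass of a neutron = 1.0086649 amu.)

The nucleus contains 41 protons and 84 − 41 = 43 neutrons.
Mass of separated nucleons = 41(1.00728) + 43(1.0086649) = 41.29848 + 43.3725907 = 84.6710707 amu
The mass defect is 84.6710707 − 83.963589 = 0.7074817 amu.

0.7075 amu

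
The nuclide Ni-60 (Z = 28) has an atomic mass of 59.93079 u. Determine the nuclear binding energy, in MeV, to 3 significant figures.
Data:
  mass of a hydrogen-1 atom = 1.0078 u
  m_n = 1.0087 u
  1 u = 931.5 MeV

527 MeV

Σm = 28·m(¹H) + 32·m_n = 28.2184 + 32.2784 = 60.4968 u
Mass defect Δm = 60.4968 − 59.93079 = 0.56601 u
Converting to energy: 0.56601 u × 931.5 MeV/u = 527.238 MeV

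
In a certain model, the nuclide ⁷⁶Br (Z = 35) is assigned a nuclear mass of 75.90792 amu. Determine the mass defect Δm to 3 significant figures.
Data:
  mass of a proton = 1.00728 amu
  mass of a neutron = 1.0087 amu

0.704 amu

Z = 35, so N = A − Z = 76 − 35 = 41.
Mass of separated nucleons = 35(1.00728) + 41(1.0087) = 35.25480 + 41.3567 = 76.61150 amu
Δm = 76.61150 − 75.90792 = 0.70358 amu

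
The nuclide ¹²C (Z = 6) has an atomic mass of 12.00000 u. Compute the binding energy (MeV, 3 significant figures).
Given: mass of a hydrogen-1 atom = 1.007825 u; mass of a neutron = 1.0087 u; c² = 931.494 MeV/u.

Total constituent mass: 6 × 1.007825 + 6 × 1.0087 = 12.099150 u
The mass defect is 12.099150 − 12.00000 = 0.099150 u.
E_B = 0.099150 × 931.494 = 92.3576 MeV

92.4 MeV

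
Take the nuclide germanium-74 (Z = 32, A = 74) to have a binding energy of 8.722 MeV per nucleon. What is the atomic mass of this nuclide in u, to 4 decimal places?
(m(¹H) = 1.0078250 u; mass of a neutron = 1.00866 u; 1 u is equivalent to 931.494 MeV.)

73.9212 u

Total binding energy = 74 × 8.722 = 645.428 MeV
Mass defect = 645.428 MeV / (931.494 MeV/u) = 0.692895 u
Constituent mass = 32(1.0078250) + 42(1.00866) = 74.6141200 u
Atomic mass = 74.6141200 − 0.692895 = 73.9212250 u ≈ 73.9212 u (to 4 decimal places)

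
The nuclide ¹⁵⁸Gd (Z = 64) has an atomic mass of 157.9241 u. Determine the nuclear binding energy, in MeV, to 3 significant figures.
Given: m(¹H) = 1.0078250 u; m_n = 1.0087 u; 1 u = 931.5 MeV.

With 64 protons and 94 neutrons (A = 158):
Total constituent mass: 64 × 1.0078250 + 94 × 1.0087 = 159.3186000 u
Mass defect Δm = 159.3186000 − 157.9241 = 1.3945000 u
Binding energy = Δm·c² = 1.3945000 × 931.5 MeV/u = 1298.98 MeV

1300 MeV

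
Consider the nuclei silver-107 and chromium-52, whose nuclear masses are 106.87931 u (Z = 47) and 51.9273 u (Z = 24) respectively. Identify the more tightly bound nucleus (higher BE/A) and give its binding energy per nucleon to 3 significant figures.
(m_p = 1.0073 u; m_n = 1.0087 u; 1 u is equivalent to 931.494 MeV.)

chromium-52; 8.80 MeV/nucleon

silver-107: Σm = 47(1.0073) + 60(1.0087) = 107.8651 u; Δm = 0.98579 u; E_B = 918.26 MeV; E_B/A = 8.582 MeV
chromium-52: Σm = 24(1.0073) + 28(1.0087) = 52.4188 u; Δm = 0.4915 u; E_B = 457.83 MeV; E_B/A = 8.804 MeV
chromium-52 has the higher binding energy per nucleon, so it is the more tightly bound nucleus.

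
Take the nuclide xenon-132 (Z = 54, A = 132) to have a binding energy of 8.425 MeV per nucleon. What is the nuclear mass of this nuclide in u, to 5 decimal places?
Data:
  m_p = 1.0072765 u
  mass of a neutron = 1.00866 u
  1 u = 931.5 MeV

131.87453 u

Total binding energy = 132 × 8.425 = 1112.100 MeV
Mass defect = 1112.100 MeV / (931.5 MeV/u) = 1.1938808 u
Constituent mass = 54(1.0072765) + 78(1.00866) = 133.0684110 u
Nuclear mass = 133.0684110 − 1.1938808 = 131.8745302 u ≈ 131.87453 u (to 5 decimal places)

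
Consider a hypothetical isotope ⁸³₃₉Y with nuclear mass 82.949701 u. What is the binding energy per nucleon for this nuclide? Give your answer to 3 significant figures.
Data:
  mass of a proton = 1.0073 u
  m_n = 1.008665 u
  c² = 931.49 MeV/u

The nucleus contains 39 protons and 83 − 39 = 44 neutrons.
Σm = 39·m_p + 44·m_n = 39.2847 + 44.381260 = 83.665960 u
The mass defect is 83.665960 − 82.949701 = 0.716259 u.
E_B = 0.716259 × 931.49 = 667.188 MeV
Dividing by A = 83 gives 8.038 MeV per nucleon.

8.04 MeV/nucleon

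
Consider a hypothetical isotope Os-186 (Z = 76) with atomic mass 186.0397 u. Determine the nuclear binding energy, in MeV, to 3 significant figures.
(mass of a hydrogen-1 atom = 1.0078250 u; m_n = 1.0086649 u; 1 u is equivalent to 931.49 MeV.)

Σm = 76·m(¹H) + 110·m_n = 76.5947000 + 110.9531390 = 187.5478390 u
Δm = 187.5478390 − 186.0397 = 1.5081390 u
Converting to energy: 1.5081390 u × 931.49 MeV/u = 1404.82 MeV

1400 MeV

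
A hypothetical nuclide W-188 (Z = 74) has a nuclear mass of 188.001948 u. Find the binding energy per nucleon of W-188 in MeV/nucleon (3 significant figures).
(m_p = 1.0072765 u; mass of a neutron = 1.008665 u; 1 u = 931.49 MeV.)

7.55 MeV/nucleon

Total constituent mass: 74 × 1.0072765 + 114 × 1.008665 = 189.5262710 u
Mass defect Δm = 189.5262710 − 188.001948 = 1.5243230 u
Binding energy = Δm·c² = 1.5243230 × 931.49 MeV/u = 1419.89 MeV
Per nucleon: 1419.89 / 188 = 7.553 MeV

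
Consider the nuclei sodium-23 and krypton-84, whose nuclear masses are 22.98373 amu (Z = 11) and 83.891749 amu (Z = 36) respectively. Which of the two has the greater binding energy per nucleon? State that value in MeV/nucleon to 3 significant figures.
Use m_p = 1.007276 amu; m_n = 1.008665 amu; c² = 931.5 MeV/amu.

sodium-23: Σm = 11(1.007276) + 12(1.008665) = 23.184016 amu; Δm = 0.200286 amu; E_B = 186.57 MeV; E_B/A = 8.112 MeV
krypton-84: Σm = 36(1.007276) + 48(1.008665) = 84.677856 amu; Δm = 0.786107 amu; E_B = 732.26 MeV; E_B/A = 8.717 MeV
krypton-84 has the higher binding energy per nucleon, so it is the more tightly bound nucleus.

krypton-84; 8.72 MeV/nucleon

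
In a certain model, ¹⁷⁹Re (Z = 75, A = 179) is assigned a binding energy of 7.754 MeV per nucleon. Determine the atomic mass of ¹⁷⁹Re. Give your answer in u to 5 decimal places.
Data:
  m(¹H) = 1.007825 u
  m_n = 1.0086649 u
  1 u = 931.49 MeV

178.99798 u

Total binding energy = 179 × 7.754 = 1387.966 MeV
Mass defect = 1387.966 MeV / (931.49 MeV/u) = 1.4900493 u
Constituent mass = 75(1.007825) + 104(1.0086649) = 180.4880246 u
Atomic mass = 180.4880246 − 1.4900493 = 178.9979753 u ≈ 178.99798 u (to 5 decimal places)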